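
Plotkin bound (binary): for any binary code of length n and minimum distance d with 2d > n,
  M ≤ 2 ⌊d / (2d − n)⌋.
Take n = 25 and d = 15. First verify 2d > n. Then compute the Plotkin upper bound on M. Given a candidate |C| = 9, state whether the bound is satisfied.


Plotkin bound M ≤ 6; given |C| = 9 > bound (violated).

Check applicability: 2d = 30, n = 25.
2d − n = 5 > 0, so Plotkin applies.
Compute d/(2d−n) = 15/5 ≈ 3.0000.
⌊d/(2d−n)⌋ = 3.
Plotkin bound: M ≤ 2·3 = 6.
Given |C| = 9, check: VIOLATED.
This |C| is above the Plotkin bound, so no binary code with n = 25, d = 15 and 9 codewords exists.


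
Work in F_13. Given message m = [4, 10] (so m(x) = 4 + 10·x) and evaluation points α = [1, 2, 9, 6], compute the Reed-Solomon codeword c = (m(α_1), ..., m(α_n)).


c = [1, 11, 3, 12]

Message polynomial: m(x) = 4 + 10·x (mod 13).
For each evaluation point α_i, compute m(α_i) mod 13:
  α_1 = 1: Horner steps 10 → 1, so m(1) = 1.
  α_2 = 2: Horner steps 10 → 11, so m(2) = 11.
  α_3 = 9: Horner steps 10 → 3, so m(9) = 3.
  α_4 = 6: Horner steps 10 → 12, so m(6) = 12.
Codeword c = [1, 11, 3, 12] ∈ F_13^4.


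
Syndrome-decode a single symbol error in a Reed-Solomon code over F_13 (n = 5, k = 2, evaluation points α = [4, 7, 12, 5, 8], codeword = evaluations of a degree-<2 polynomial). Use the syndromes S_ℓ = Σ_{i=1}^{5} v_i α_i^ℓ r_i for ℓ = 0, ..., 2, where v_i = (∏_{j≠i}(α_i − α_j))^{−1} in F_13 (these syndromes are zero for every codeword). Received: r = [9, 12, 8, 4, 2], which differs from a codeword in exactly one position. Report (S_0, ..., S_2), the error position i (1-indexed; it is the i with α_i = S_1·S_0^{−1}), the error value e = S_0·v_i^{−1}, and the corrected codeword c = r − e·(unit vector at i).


S = (11, 12, 6), error at position 2, error magnitude e = 5, c = [9, 7, 8, 4, 2].

Step 1: column multipliers v_i = (∏_{j≠i}(α_i − α_j))^{−1} mod 13.
  i = 1 (α = 4): (4−7)(4−12)(4−5)(4−8) = (−3)·(−8)·(−1)·(−4) = 96 ≡ 5, so v_1 = 5^{−1} = 8 (mod 13).
  i = 2 (α = 7): (7−4)(7−12)(7−5)(7−8) = 3·(−5)·2·(−1) = 30 ≡ 4, so v_2 = 4^{−1} = 10 (mod 13).
  i = 3 (α = 12): (12−4)(12−7)(12−5)(12−8) = 8·5·7·4 = 1120 ≡ 2, so v_3 = 2^{−1} = 7 (mod 13).
  i = 4 (α = 5): (5−4)(5−7)(5−12)(5−8) = 1·(−2)·(−7)·(−3) = −42 ≡ 10, so v_4 = 10^{−1} = 4 (mod 13).
  i = 5 (α = 8): (8−4)(8−7)(8−12)(8−5) = 4·1·(−4)·3 = −48 ≡ 4, so v_5 = 4^{−1} = 10 (mod 13).
  v = [8, 10, 7, 4, 10].
Step 2: syndromes of r = [9, 12, 8, 4, 2] (all sums mod 13).
  S_0 = Σ v_i r_i = 8·9 + 10·12 + 7·8 + 4·4 + 10·2 = 284 ≡ 11.
  S_1 = Σ v_i α_i r_i = 8·4·9 + 10·7·12 + 7·12·8 + 4·5·4 + 10·8·2 = 2040 ≡ 12.
  α_i^2 mod 13 = [3, 10, 1, 12, 12].
  S_2 = Σ v_i α_i^2 r_i = 8·3·9 + 10·10·12 + 7·1·8 + 4·12·4 + 10·12·2 = 1904 ≡ 6.
  S = (11, 12, 6) ≠ 0, so r is not a codeword (an error is present).
Step 3: locate the error. For a single error e at position i, S_ℓ = v_i·e·α_i^ℓ, so α_err = S_1/S_0.
  S_0^{−1} = 11^{−1} = 6 (mod 13), so α_err = 12·6 = 72 ≡ 7 = α_2. Error position i = 2.
  Consistency check: S_2/S_1 = 6·12 = 72 ≡ 7 = α_err ✓ (single-error assumption holds).
Step 4: error magnitude e = S_0/v_2 = S_0·∏_{j≠2}(α_2 − α_j) = 11·4 = 44 ≡ 5 (mod 13).
Step 5: correct position 2: c_2 = r_2 − e = 12 − 5 ≡ 7 (mod 13). Hence c = [9, 7, 8, 4, 2].
  Check: interpolating c through the α_i gives m(x) = 3 + 8·x (degree < 2) with m(α_i) = c_i for every i, so c is indeed a codeword.


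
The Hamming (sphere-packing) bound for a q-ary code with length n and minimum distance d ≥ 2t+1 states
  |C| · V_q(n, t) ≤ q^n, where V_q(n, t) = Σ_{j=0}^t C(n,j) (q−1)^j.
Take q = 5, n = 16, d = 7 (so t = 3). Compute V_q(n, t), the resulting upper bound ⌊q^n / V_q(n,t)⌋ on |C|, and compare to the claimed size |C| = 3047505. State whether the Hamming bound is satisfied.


V_q(n, t) = 37825, q^n = 152587890625, Hamming bound = 4034048, |C| = 3047505 ≤ bound (satisfied).

Step 1: Compute V_q(n, t) = Σ_{j=0}^3 C(n, j) (q−1)^j.
  j = 0: C(16,0)·(4)^0 = 1·1 = 1.
  j = 1: C(16,1)·(4)^1 = 16·4 = 64.
  j = 2: C(16,2)·(4)^2 = 120·16 = 1920.
  j = 3: C(16,3)·(4)^3 = 560·64 = 35840.
  V_q(n, t) = 1 + 64 + 1920 + 35840 = 37825.
Step 2: q^n = 5^16 = 152587890625.
Step 3: Hamming bound ⌊q^n / V_q(n,t)⌋ = ⌊152587890625/37825⌋ = 4034048.
Step 4: Compare |C| = 3047505 to 4034048: satisfied.
The claimed |C| lies below the Hamming bound.


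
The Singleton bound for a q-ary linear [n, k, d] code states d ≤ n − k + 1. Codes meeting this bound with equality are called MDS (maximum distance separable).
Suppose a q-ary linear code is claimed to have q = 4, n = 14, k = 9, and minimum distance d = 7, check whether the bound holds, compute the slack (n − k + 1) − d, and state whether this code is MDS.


Singleton RHS = n − k + 1 = 6, slack = -1, bound violated (no such code; not MDS).

Singleton bound: d ≤ n − k + 1.
Here n = 14, k = 9, so n − k + 1 = 6.
Given d = 7, check d ≤ 6: NO.
Slack = (n − k + 1) − d = -1.
The slack is negative: d = 7 exceeds n − k + 1 = 6 by 1, so the Singleton bound is violated and no linear [14, 9, 7]_4 code can exist. In particular it is not MDS (MDS requires d = n − k + 1 exactly).
Description: the claimed parameters are [14, 9, 7]_4; such a code would be impossible (violates the Singleton bound).


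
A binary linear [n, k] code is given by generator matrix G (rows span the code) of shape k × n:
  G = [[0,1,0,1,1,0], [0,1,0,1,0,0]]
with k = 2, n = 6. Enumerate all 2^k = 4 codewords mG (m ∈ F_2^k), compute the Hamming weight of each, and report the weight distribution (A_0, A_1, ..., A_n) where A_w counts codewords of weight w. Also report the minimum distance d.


Weight distribution: A_0 = 1, A_1 = 1, A_2 = 1, A_3 = 1. Minimum distance d = 1.

Enumerate all 2^2 = 4 messages m ∈ F_2^2.
For each, compute codeword c = mG in F_2^6, then tally its weight.
  m = 00 → c = 000000, weight = 0.
  m = 10 → c = 010110, weight = 3.
  m = 01 → c = 010100, weight = 2.
  m = 11 → c = 000010, weight = 1.
Tally weights:
  weight 0: 1 codewords.
  weight 1: 1 codewords.
  weight 2: 1 codewords.
  weight 3: 1 codewords.
Minimum distance d = smallest w > 0 with A_w > 0 = 1.
Sanity: Σ A_w = 4 = 2^2 = 4 ✓.


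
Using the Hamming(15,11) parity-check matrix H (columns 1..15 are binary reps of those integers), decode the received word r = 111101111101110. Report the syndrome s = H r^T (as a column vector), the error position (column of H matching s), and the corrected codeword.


s = (0, 0, 0, 1)^T, error position = 1, corrected codeword c = 011101111101110

Compute s = H r^T mod 2 one row at a time:
  s_1 = 1 + 1 + 1 + 0 + 1 + 1 + 1 + 0 = 6 ≡ 0 (mod 2).
  s_2 = 1 + 0 + 1 + 1 + 1 + 1 + 1 + 0 = 6 ≡ 0 (mod 2).
  s_3 = 1 + 1 + 1 + 1 + 1 + 0 + 1 + 0 = 6 ≡ 0 (mod 2).
  s_4 = 1 + 1 + 0 + 1 + 1 + 0 + 1 + 0 = 5 ≡ 1 (mod 2).
s = (0, 0, 0, 1)^T — this equals column 1 of H (binary 0001), so error is at position 1.
Correct: flip bit 1 of r = 111101111101110 to get c = 011101111101110.


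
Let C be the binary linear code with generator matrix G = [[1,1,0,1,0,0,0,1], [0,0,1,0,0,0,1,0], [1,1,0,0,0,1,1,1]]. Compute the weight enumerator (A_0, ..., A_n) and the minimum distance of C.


Weight distribution: A_0 = 1, A_2 = 1, A_3 = 2, A_4 = 1, A_5 = 2, A_6 = 1. Minimum distance d = 2.

Enumerate all 2^3 = 8 messages m ∈ F_2^3.
For each, compute codeword c = mG in F_2^8, then tally its weight.
  m = 000 → c = 00000000, weight = 0.
  m = 100 → c = 11010001, weight = 4.
  m = 010 → c = 00100010, weight = 2.
  m = 110 → c = 11110011, weight = 6.
  m = 001 → c = 11000111, weight = 5.
  m = 101 → c = 00010110, weight = 3.
  m = 011 → c = 11100101, weight = 5.
  m = 111 → c = 00110100, weight = 3.
Tally weights:
  weight 0: 1 codewords.
  weight 2: 1 codewords.
  weight 3: 2 codewords.
  weight 4: 1 codewords.
  weight 5: 2 codewords.
  weight 6: 1 codewords.
Minimum distance d = smallest w > 0 with A_w > 0 = 2.
Sanity: Σ A_w = 8 = 2^3 = 8 ✓.


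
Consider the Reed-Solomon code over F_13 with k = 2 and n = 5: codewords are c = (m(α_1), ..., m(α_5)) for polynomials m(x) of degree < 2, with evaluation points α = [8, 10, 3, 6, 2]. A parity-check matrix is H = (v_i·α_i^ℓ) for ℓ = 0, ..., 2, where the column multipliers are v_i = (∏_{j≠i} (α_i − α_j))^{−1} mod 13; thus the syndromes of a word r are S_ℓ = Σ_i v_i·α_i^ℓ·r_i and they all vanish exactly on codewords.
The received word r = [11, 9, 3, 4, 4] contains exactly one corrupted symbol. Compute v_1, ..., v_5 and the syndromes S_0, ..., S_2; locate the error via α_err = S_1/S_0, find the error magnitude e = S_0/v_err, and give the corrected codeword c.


S = (6, 10, 8), error at position 4, error magnitude e = 4, c = [11, 9, 3, 0, 4].

Step 1: column multipliers v_i = (∏_{j≠i}(α_i − α_j))^{−1} mod 13.
  i = 1 (α = 8): (8−10)(8−3)(8−6)(8−2) = (−2)·5·2·6 = −120 ≡ 10, so v_1 = 10^{−1} = 4 (mod 13).
  i = 2 (α = 10): (10−8)(10−3)(10−6)(10−2) = 2·7·4·8 = 448 ≡ 6, so v_2 = 6^{−1} = 11 (mod 13).
  i = 3 (α = 3): (3−8)(3−10)(3−6)(3−2) = (−5)·(−7)·(−3)·1 = −105 ≡ 12, so v_3 = 12^{−1} = 12 (mod 13).
  i = 4 (α = 6): (6−8)(6−10)(6−3)(6−2) = (−2)·(−4)·3·4 = 96 ≡ 5, so v_4 = 5^{−1} = 8 (mod 13).
  i = 5 (α = 2): (2−8)(2−10)(2−3)(2−6) = (−6)·(−8)·(−1)·(−4) = 192 ≡ 10, so v_5 = 10^{−1} = 4 (mod 13).
  v = [4, 11, 12, 8, 4].
Step 2: syndromes of r = [11, 9, 3, 4, 4] (all sums mod 13).
  S_0 = Σ v_i r_i = 4·11 + 11·9 + 12·3 + 8·4 + 4·4 = 227 ≡ 6.
  S_1 = Σ v_i α_i r_i = 4·8·11 + 11·10·9 + 12·3·3 + 8·6·4 + 4·2·4 = 1674 ≡ 10.
  α_i^2 mod 13 = [12, 9, 9, 10, 4].
  S_2 = Σ v_i α_i^2 r_i = 4·12·11 + 11·9·9 + 12·9·3 + 8·10·4 + 4·4·4 = 2127 ≡ 8.
  S = (6, 10, 8) ≠ 0, so r is not a codeword (an error is present).
Step 3: locate the error. For a single error e at position i, S_ℓ = v_i·e·α_i^ℓ, so α_err = S_1/S_0.
  S_0^{−1} = 6^{−1} = 11 (mod 13), so α_err = 10·11 = 110 ≡ 6 = α_4. Error position i = 4.
  Consistency check: S_2/S_1 = 8·4 = 32 ≡ 6 = α_err ✓ (single-error assumption holds).
Step 4: error magnitude e = S_0/v_4 = S_0·∏_{j≠4}(α_4 − α_j) = 6·5 = 30 ≡ 4 (mod 13).
Step 5: correct position 4: c_4 = r_4 − e = 4 − 4 ≡ 0 (mod 13). Hence c = [11, 9, 3, 0, 4].
  Check: interpolating c through the α_i gives m(x) = 6 + 12·x (degree < 2) with m(α_i) = c_i for every i, so c is indeed a codeword.


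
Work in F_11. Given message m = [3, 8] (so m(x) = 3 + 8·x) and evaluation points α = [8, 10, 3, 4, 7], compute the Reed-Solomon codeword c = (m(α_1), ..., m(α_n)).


c = [1, 6, 5, 2, 4]

Message polynomial: m(x) = 3 + 8·x (mod 11).
For each evaluation point α_i, compute m(α_i) mod 11:
  α_1 = 8: Horner steps 8 → 1, so m(8) = 1.
  α_2 = 10: Horner steps 8 → 6, so m(10) = 6.
  α_3 = 3: Horner steps 8 → 5, so m(3) = 5.
  α_4 = 4: Horner steps 8 → 2, so m(4) = 2.
  α_5 = 7: Horner steps 8 → 4, so m(7) = 4.
Codeword c = [1, 6, 5, 2, 4] ∈ F_11^5.


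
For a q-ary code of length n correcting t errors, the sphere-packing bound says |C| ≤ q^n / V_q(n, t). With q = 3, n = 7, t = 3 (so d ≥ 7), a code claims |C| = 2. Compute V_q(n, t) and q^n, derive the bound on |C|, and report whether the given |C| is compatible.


V_q(n, t) = 379, q^n = 2187, Hamming bound = 5, |C| = 2 ≤ bound (satisfied).

Step 1: Compute V_q(n, t) = Σ_{j=0}^3 C(n, j) (q−1)^j.
  j = 0: C(7,0)·(2)^0 = 1·1 = 1.
  j = 1: C(7,1)·(2)^1 = 7·2 = 14.
  j = 2: C(7,2)·(2)^2 = 21·4 = 84.
  j = 3: C(7,3)·(2)^3 = 35·8 = 280.
  V_q(n, t) = 1 + 14 + 84 + 280 = 379.
Step 2: q^n = 3^7 = 2187.
Step 3: Hamming bound ⌊q^n / V_q(n,t)⌋ = ⌊2187/379⌋ = 5.
Step 4: Compare |C| = 2 to 5: satisfied.
The claimed |C| lies below the Hamming bound.


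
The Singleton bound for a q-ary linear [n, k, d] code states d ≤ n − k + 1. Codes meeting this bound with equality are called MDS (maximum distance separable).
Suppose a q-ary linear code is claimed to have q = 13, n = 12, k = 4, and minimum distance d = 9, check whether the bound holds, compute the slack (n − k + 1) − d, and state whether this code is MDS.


Singleton RHS = n − k + 1 = 9, slack = 0, bound satisfied, MDS.

Singleton bound: d ≤ n − k + 1.
Here n = 12, k = 4, so n − k + 1 = 9.
Given d = 9, check d ≤ 9: YES.
Slack = (n − k + 1) − d = 0.
The code is MDS (slack = 0).
Description: the claimed parameters are [12, 4, 9]_13; such a code would be MDS (meets Singleton bound).


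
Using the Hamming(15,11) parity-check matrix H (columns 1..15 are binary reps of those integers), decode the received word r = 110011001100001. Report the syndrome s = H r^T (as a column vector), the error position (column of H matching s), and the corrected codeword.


s = (1, 1, 0, 0)^T, error position = 12, corrected codeword c = 110011001101001

Compute s = H r^T mod 2 one row at a time:
  s_1 = 0 + 1 + 1 + 0 + 0 + 0 + 0 + 1 = 3 ≡ 1 (mod 2).
  s_2 = 0 + 1 + 1 + 0 + 0 + 0 + 0 + 1 = 3 ≡ 1 (mod 2).
  s_3 = 1 + 0 + 1 + 0 + 1 + 0 + 0 + 1 = 4 ≡ 0 (mod 2).
  s_4 = 1 + 0 + 1 + 0 + 1 + 0 + 0 + 1 = 4 ≡ 0 (mod 2).
s = (1, 1, 0, 0)^T — this equals column 12 of H (binary 1100), so error is at position 12.
Correct: flip bit 12 of r = 110011001100001 to get c = 110011001101001.


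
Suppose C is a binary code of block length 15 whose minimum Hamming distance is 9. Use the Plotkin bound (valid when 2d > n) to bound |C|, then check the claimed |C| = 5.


Plotkin bound M ≤ 6; given |C| = 5 ≤ bound (satisfied).

Check applicability: 2d = 18, n = 15.
2d − n = 3 > 0, so Plotkin applies.
Compute d/(2d−n) = 9/3 ≈ 3.0000.
⌊d/(2d−n)⌋ = 3.
Plotkin bound: M ≤ 2·3 = 6.
Given |C| = 5, check: satisfied.
This |C| is below the Plotkin bound.


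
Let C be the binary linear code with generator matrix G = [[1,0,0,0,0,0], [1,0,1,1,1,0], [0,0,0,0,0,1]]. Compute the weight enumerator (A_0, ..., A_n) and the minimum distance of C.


Weight distribution: A_0 = 1, A_1 = 2, A_2 = 1, A_3 = 1, A_4 = 2, A_5 = 1. Minimum distance d = 1.

Enumerate all 2^3 = 8 messages m ∈ F_2^3.
For each, compute codeword c = mG in F_2^6, then tally its weight.
  m = 000 → c = 000000, weight = 0.
  m = 100 → c = 100000, weight = 1.
  m = 010 → c = 101110, weight = 4.
  m = 110 → c = 001110, weight = 3.
  m = 001 → c = 000001, weight = 1.
  m = 101 → c = 100001, weight = 2.
  m = 011 → c = 101111, weight = 5.
  m = 111 → c = 001111, weight = 4.
Tally weights:
  weight 0: 1 codewords.
  weight 1: 2 codewords.
  weight 2: 1 codewords.
  weight 3: 1 codewords.
  weight 4: 2 codewords.
  weight 5: 1 codewords.
Minimum distance d = smallest w > 0 with A_w > 0 = 1.
Sanity: Σ A_w = 8 = 2^3 = 8 ✓.


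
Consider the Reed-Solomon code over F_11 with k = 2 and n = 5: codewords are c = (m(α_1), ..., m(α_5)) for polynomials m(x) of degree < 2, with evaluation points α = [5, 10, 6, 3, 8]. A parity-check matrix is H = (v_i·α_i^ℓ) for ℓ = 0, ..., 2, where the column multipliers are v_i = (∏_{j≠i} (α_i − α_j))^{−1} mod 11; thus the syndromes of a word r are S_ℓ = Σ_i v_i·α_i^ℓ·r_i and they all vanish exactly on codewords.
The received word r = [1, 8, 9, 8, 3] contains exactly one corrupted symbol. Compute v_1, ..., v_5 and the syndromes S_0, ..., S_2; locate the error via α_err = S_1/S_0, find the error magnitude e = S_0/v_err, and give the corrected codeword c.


S = (1, 3, 9), error at position 4, error magnitude e = 1, c = [1, 8, 9, 7, 3].

Step 1: column multipliers v_i = (∏_{j≠i}(α_i − α_j))^{−1} mod 11.
  i = 1 (α = 5): (5−10)(5−6)(5−3)(5−8) = (−5)·(−1)·2·(−3) = −30 ≡ 3, so v_1 = 3^{−1} = 4 (mod 11).
  i = 2 (α = 10): (10−5)(10−6)(10−3)(10−8) = 5·4·7·2 = 280 ≡ 5, so v_2 = 5^{−1} = 9 (mod 11).
  i = 3 (α = 6): (6−5)(6−10)(6−3)(6−8) = 1·(−4)·3·(−2) = 24 ≡ 2, so v_3 = 2^{−1} = 6 (mod 11).
  i = 4 (α = 3): (3−5)(3−10)(3−6)(3−8) = (−2)·(−7)·(−3)·(−5) = 210 ≡ 1, so v_4 = 1^{−1} = 1 (mod 11).
  i = 5 (α = 8): (8−5)(8−10)(8−6)(8−3) = 3·(−2)·2·5 = −60 ≡ 6, so v_5 = 6^{−1} = 2 (mod 11).
  v = [4, 9, 6, 1, 2].
Step 2: syndromes of r = [1, 8, 9, 8, 3] (all sums mod 11).
  S_0 = Σ v_i r_i = 4·1 + 9·8 + 6·9 + 1·8 + 2·3 = 144 ≡ 1.
  S_1 = Σ v_i α_i r_i = 4·5·1 + 9·10·8 + 6·6·9 + 1·3·8 + 2·8·3 = 1136 ≡ 3.
  α_i^2 mod 11 = [3, 1, 3, 9, 9].
  S_2 = Σ v_i α_i^2 r_i = 4·3·1 + 9·1·8 + 6·3·9 + 1·9·8 + 2·9·3 = 372 ≡ 9.
  S = (1, 3, 9) ≠ 0, so r is not a codeword (an error is present).
Step 3: locate the error. For a single error e at position i, S_ℓ = v_i·e·α_i^ℓ, so α_err = S_1/S_0.
  S_0^{−1} = 1^{−1} = 1 (mod 11), so α_err = 3·1 = 3 ≡ 3 = α_4. Error position i = 4.
  Consistency check: S_2/S_1 = 9·4 = 36 ≡ 3 = α_err ✓ (single-error assumption holds).
Step 4: error magnitude e = S_0/v_4 = S_0·∏_{j≠4}(α_4 − α_j) = 1·1 = 1 ≡ 1 (mod 11).
Step 5: correct position 4: c_4 = r_4 − e = 8 − 1 ≡ 7 (mod 11). Hence c = [1, 8, 9, 7, 3].
  Check: interpolating c through the α_i gives m(x) = 5 + 8·x (degree < 2) with m(α_i) = c_i for every i, so c is indeed a codeword.


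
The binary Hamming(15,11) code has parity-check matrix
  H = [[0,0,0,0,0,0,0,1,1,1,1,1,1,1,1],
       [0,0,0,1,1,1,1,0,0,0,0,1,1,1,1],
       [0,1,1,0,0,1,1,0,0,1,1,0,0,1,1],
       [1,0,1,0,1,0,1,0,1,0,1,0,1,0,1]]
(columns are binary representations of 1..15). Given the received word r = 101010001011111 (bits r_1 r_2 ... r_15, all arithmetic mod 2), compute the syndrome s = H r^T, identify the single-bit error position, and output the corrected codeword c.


s = (0, 1, 0, 1)^T, error position = 5, corrected codeword c = 101000001011111

Compute s = H r^T mod 2 one row at a time:
  s_1 = 0 + 1 + 0 + 1 + 1 + 1 + 1 + 1 = 6 ≡ 0 (mod 2).
  s_2 = 0 + 1 + 0 + 0 + 1 + 1 + 1 + 1 = 5 ≡ 1 (mod 2).
  s_3 = 0 + 1 + 0 + 0 + 0 + 1 + 1 + 1 = 4 ≡ 0 (mod 2).
  s_4 = 1 + 1 + 1 + 0 + 1 + 1 + 1 + 1 = 7 ≡ 1 (mod 2).
s = (0, 1, 0, 1)^T — this equals column 5 of H (binary 0101), so error is at position 5.
Correct: flip bit 5 of r = 101010001011111 to get c = 101000001011111.


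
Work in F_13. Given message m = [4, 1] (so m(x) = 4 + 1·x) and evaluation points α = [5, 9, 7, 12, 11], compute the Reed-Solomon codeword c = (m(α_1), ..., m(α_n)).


c = [9, 0, 11, 3, 2]

Message polynomial: m(x) = 4 + 1·x (mod 13).
For each evaluation point α_i, compute m(α_i) mod 13:
  α_1 = 5: Horner steps 1 → 9, so m(5) = 9.
  α_2 = 9: Horner steps 1 → 0, so m(9) = 0.
  α_3 = 7: Horner steps 1 → 11, so m(7) = 11.
  α_4 = 12: Horner steps 1 → 3, so m(12) = 3.
  α_5 = 11: Horner steps 1 → 2, so m(11) = 2.
Codeword c = [9, 0, 11, 3, 2] ∈ F_13^5.


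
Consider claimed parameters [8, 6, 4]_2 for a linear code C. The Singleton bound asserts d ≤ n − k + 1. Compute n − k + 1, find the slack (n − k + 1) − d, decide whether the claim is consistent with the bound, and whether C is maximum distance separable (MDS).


Singleton RHS = n − k + 1 = 3, slack = -1, bound violated (no such code; not MDS).

Singleton bound: d ≤ n − k + 1.
Here n = 8, k = 6, so n − k + 1 = 3.
Given d = 4, check d ≤ 3: NO.
Slack = (n − k + 1) − d = -1.
The slack is negative: d = 4 exceeds n − k + 1 = 3 by 1, so the Singleton bound is violated and no linear [8, 6, 4]_2 code can exist. In particular it is not MDS (MDS requires d = n − k + 1 exactly).
Description: the claimed parameters are [8, 6, 4]_2; such a code would be impossible (violates the Singleton bound).


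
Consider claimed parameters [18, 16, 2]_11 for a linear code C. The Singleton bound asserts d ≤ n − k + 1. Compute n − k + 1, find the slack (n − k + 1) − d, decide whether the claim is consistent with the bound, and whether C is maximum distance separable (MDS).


Singleton RHS = n − k + 1 = 3, slack = 1, bound satisfied, not MDS.

Singleton bound: d ≤ n − k + 1.
Here n = 18, k = 16, so n − k + 1 = 3.
Given d = 2, check d ≤ 3: YES.
Slack = (n − k + 1) − d = 1.
The code is NOT MDS (slack = 1 > 0).
Description: the claimed parameters are [18, 16, 2]_11; such a code would be non-MDS.


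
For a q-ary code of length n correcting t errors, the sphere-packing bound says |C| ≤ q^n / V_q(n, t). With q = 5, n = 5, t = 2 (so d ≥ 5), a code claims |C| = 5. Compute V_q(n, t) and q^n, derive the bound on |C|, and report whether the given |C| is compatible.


V_q(n, t) = 181, q^n = 3125, Hamming bound = 17, |C| = 5 ≤ bound (satisfied).

Step 1: Compute V_q(n, t) = Σ_{j=0}^2 C(n, j) (q−1)^j.
  j = 0: C(5,0)·(4)^0 = 1·1 = 1.
  j = 1: C(5,1)·(4)^1 = 5·4 = 20.
  j = 2: C(5,2)·(4)^2 = 10·16 = 160.
  V_q(n, t) = 1 + 20 + 160 = 181.
Step 2: q^n = 5^5 = 3125.
Step 3: Hamming bound ⌊q^n / V_q(n,t)⌋ = ⌊3125/181⌋ = 17.
Step 4: Compare |C| = 5 to 17: satisfied.
The claimed |C| lies below the Hamming bound.


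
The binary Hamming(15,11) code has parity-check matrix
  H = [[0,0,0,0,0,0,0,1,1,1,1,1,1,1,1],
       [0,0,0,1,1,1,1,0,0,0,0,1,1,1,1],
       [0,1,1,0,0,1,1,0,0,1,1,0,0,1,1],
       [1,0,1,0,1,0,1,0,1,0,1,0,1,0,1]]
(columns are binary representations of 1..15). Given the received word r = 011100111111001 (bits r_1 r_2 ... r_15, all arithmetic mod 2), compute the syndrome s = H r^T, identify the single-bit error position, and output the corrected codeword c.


s = (0, 0, 0, 1)^T, error position = 1, corrected codeword c = 111100111111001

Compute s = H r^T mod 2 one row at a time:
  s_1 = 1 + 1 + 1 + 1 + 1 + 0 + 0 + 1 = 6 ≡ 0 (mod 2).
  s_2 = 1 + 0 + 0 + 1 + 1 + 0 + 0 + 1 = 4 ≡ 0 (mod 2).
  s_3 = 1 + 1 + 0 + 1 + 1 + 1 + 0 + 1 = 6 ≡ 0 (mod 2).
  s_4 = 0 + 1 + 0 + 1 + 1 + 1 + 0 + 1 = 5 ≡ 1 (mod 2).
s = (0, 0, 0, 1)^T — this equals column 1 of H (binary 0001), so error is at position 1.
Correct: flip bit 1 of r = 011100111111001 to get c = 111100111111001.


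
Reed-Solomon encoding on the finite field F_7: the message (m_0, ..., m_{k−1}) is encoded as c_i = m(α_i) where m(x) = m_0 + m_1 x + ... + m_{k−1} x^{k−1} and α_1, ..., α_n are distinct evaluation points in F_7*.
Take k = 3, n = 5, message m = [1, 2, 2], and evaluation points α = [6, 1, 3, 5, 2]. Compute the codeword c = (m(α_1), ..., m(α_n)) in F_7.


c = [1, 5, 4, 5, 6]

Message polynomial: m(x) = 1 + 2·x + 2·x^2 (mod 7).
For each evaluation point α_i, compute m(α_i) mod 7:
  α_1 = 6: Horner steps 2 → 0 → 1, so m(6) = 1.
  α_2 = 1: Horner steps 2 → 4 → 5, so m(1) = 5.
  α_3 = 3: Horner steps 2 → 1 → 4, so m(3) = 4.
  α_4 = 5: Horner steps 2 → 5 → 5, so m(5) = 5.
  α_5 = 2: Horner steps 2 → 6 → 6, so m(2) = 6.
Codeword c = [1, 5, 4, 5, 6] ∈ F_7^5.


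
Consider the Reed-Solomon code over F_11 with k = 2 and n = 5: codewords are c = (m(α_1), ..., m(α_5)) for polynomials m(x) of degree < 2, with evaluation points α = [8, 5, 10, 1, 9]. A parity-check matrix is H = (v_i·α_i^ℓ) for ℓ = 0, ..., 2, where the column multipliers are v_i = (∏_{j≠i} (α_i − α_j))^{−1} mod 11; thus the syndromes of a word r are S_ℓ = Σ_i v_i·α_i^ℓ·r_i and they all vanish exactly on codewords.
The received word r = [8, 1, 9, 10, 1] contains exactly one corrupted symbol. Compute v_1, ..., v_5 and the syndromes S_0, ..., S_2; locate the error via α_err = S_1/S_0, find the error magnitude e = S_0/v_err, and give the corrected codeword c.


S = (9, 4, 3), error at position 5, error magnitude e = 9, c = [8, 1, 9, 10, 3].

Step 1: column multipliers v_i = (∏_{j≠i}(α_i − α_j))^{−1} mod 11.
  i = 1 (α = 8): (8−5)(8−10)(8−1)(8−9) = 3·(−2)·7·(−1) = 42 ≡ 9, so v_1 = 9^{−1} = 5 (mod 11).
  i = 2 (α = 5): (5−8)(5−10)(5−1)(5−9) = (−3)·(−5)·4·(−4) = −240 ≡ 2, so v_2 = 2^{−1} = 6 (mod 11).
  i = 3 (α = 10): (10−8)(10−5)(10−1)(10−9) = 2·5·9·1 = 90 ≡ 2, so v_3 = 2^{−1} = 6 (mod 11).
  i = 4 (α = 1): (1−8)(1−5)(1−10)(1−9) = (−7)·(−4)·(−9)·(−8) = 2016 ≡ 3, so v_4 = 3^{−1} = 4 (mod 11).
  i = 5 (α = 9): (9−8)(9−5)(9−10)(9−1) = 1·4·(−1)·8 = −32 ≡ 1, so v_5 = 1^{−1} = 1 (mod 11).
  v = [5, 6, 6, 4, 1].
Step 2: syndromes of r = [8, 1, 9, 10, 1] (all sums mod 11).
  S_0 = Σ v_i r_i = 5·8 + 6·1 + 6·9 + 4·10 + 1·1 = 141 ≡ 9.
  S_1 = Σ v_i α_i r_i = 5·8·8 + 6·5·1 + 6·10·9 + 4·1·10 + 1·9·1 = 939 ≡ 4.
  α_i^2 mod 11 = [9, 3, 1, 1, 4].
  S_2 = Σ v_i α_i^2 r_i = 5·9·8 + 6·3·1 + 6·1·9 + 4·1·10 + 1·4·1 = 476 ≡ 3.
  S = (9, 4, 3) ≠ 0, so r is not a codeword (an error is present).
Step 3: locate the error. For a single error e at position i, S_ℓ = v_i·e·α_i^ℓ, so α_err = S_1/S_0.
  S_0^{−1} = 9^{−1} = 5 (mod 11), so α_err = 4·5 = 20 ≡ 9 = α_5. Error position i = 5.
  Consistency check: S_2/S_1 = 3·3 = 9 ≡ 9 = α_err ✓ (single-error assumption holds).
Step 4: error magnitude e = S_0/v_5 = S_0·∏_{j≠5}(α_5 − α_j) = 9·1 = 9 ≡ 9 (mod 11).
Step 5: correct position 5: c_5 = r_5 − e = 1 − 9 ≡ 3 (mod 11). Hence c = [8, 1, 9, 10, 3].
  Check: interpolating c through the α_i gives m(x) = 4 + 6·x (degree < 2) with m(α_i) = c_i for every i, so c is indeed a codeword.


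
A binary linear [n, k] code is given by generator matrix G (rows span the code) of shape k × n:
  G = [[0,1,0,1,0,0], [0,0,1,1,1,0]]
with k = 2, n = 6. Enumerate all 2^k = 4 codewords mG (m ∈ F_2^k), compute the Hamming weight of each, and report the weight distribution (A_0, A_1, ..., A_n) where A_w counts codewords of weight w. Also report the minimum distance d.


Weight distribution: A_0 = 1, A_2 = 1, A_3 = 2. Minimum distance d = 2.

Enumerate all 2^2 = 4 messages m ∈ F_2^2.
For each, compute codeword c = mG in F_2^6, then tally its weight.
  m = 00 → c = 000000, weight = 0.
  m = 10 → c = 010100, weight = 2.
  m = 01 → c = 001110, weight = 3.
  m = 11 → c = 011010, weight = 3.
Tally weights:
  weight 0: 1 codewords.
  weight 2: 1 codewords.
  weight 3: 2 codewords.
Minimum distance d = smallest w > 0 with A_w > 0 = 2.
Sanity: Σ A_w = 4 = 2^2 = 4 ✓.


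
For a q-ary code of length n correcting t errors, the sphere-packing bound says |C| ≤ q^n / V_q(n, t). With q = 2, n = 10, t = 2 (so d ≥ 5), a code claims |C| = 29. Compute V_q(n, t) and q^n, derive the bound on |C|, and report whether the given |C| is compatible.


V_q(n, t) = 56, q^n = 1024, Hamming bound = 18, |C| = 29 > bound (violated).

Step 1: Compute V_q(n, t) = Σ_{j=0}^2 C(n, j) (q−1)^j.
  j = 0: C(10,0)·(1)^0 = 1·1 = 1.
  j = 1: C(10,1)·(1)^1 = 10·1 = 10.
  j = 2: C(10,2)·(1)^2 = 45·1 = 45.
  V_q(n, t) = 1 + 10 + 45 = 56.
Step 2: q^n = 2^10 = 1024.
Step 3: Hamming bound ⌊q^n / V_q(n,t)⌋ = ⌊1024/56⌋ = 18.
Step 4: Compare |C| = 29 to 18: violated.
The claimed |C| lies above the Hamming bound, so no 2-ary code of length 10 with d ≥ 5 can have 29 codewords.


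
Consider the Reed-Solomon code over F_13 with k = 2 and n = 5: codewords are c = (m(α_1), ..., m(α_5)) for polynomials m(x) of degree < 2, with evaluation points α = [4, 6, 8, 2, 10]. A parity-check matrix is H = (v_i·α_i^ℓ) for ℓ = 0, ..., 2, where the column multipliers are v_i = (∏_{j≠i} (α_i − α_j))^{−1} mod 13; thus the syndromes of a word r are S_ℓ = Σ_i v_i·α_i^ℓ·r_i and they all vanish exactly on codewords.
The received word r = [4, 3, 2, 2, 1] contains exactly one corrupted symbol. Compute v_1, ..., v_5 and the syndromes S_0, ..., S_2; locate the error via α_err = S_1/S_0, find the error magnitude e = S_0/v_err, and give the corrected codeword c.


S = (7, 1, 2), error at position 4, error magnitude e = 10, c = [4, 3, 2, 5, 1].

Step 1: column multipliers v_i = (∏_{j≠i}(α_i − α_j))^{−1} mod 13.
  i = 1 (α = 4): (4−6)(4−8)(4−2)(4−10) = (−2)·(−4)·2·(−6) = −96 ≡ 8, so v_1 = 8^{−1} = 5 (mod 13).
  i = 2 (α = 6): (6−4)(6−8)(6−2)(6−10) = 2·(−2)·4·(−4) = 64 ≡ 12, so v_2 = 12^{−1} = 12 (mod 13).
  i = 3 (α = 8): (8−4)(8−6)(8−2)(8−10) = 4·2·6·(−2) = −96 ≡ 8, so v_3 = 8^{−1} = 5 (mod 13).
  i = 4 (α = 2): (2−4)(2−6)(2−8)(2−10) = (−2)·(−4)·(−6)·(−8) = 384 ≡ 7, so v_4 = 7^{−1} = 2 (mod 13).
  i = 5 (α = 10): (10−4)(10−6)(10−8)(10−2) = 6·4·2·8 = 384 ≡ 7, so v_5 = 7^{−1} = 2 (mod 13).
  v = [5, 12, 5, 2, 2].
Step 2: syndromes of r = [4, 3, 2, 2, 1] (all sums mod 13).
  S_0 = Σ v_i r_i = 5·4 + 12·3 + 5·2 + 2·2 + 2·1 = 72 ≡ 7.
  S_1 = Σ v_i α_i r_i = 5·4·4 + 12·6·3 + 5·8·2 + 2·2·2 + 2·10·1 = 404 ≡ 1.
  α_i^2 mod 13 = [3, 10, 12, 4, 9].
  S_2 = Σ v_i α_i^2 r_i = 5·3·4 + 12·10·3 + 5·12·2 + 2·4·2 + 2·9·1 = 574 ≡ 2.
  S = (7, 1, 2) ≠ 0, so r is not a codeword (an error is present).
Step 3: locate the error. For a single error e at position i, S_ℓ = v_i·e·α_i^ℓ, so α_err = S_1/S_0.
  S_0^{−1} = 7^{−1} = 2 (mod 13), so α_err = 1·2 = 2 ≡ 2 = α_4. Error position i = 4.
  Consistency check: S_2/S_1 = 2·1 = 2 ≡ 2 = α_err ✓ (single-error assumption holds).
Step 4: error magnitude e = S_0/v_4 = S_0·∏_{j≠4}(α_4 − α_j) = 7·7 = 49 ≡ 10 (mod 13).
Step 5: correct position 4: c_4 = r_4 − e = 2 − 10 ≡ 5 (mod 13). Hence c = [4, 3, 2, 5, 1].
  Check: interpolating c through the α_i gives m(x) = 6 + 6·x (degree < 2) with m(α_i) = c_i for every i, so c is indeed a codeword.


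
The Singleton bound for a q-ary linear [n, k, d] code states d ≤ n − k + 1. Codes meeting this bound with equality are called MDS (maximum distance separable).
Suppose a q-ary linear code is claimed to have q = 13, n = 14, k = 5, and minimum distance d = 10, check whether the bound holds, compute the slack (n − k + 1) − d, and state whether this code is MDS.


Singleton RHS = n − k + 1 = 10, slack = 0, bound satisfied, MDS.

Singleton bound: d ≤ n − k + 1.
Here n = 14, k = 5, so n − k + 1 = 10.
Given d = 10, check d ≤ 10: YES.
Slack = (n − k + 1) − d = 0.
The code is MDS (slack = 0).
Description: the claimed parameters are [14, 5, 10]_13; such a code would be MDS (meets Singleton bound).


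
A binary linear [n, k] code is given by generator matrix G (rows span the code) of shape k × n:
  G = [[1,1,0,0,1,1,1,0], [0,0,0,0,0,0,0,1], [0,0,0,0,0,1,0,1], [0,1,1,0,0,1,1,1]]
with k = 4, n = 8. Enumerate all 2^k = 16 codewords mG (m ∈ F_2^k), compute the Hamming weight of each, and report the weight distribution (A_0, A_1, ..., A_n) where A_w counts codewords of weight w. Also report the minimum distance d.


Weight distribution: A_0 = 1, A_1 = 2, A_2 = 1, A_3 = 2, A_4 = 5, A_5 = 4, A_6 = 1. Minimum distance d = 1.

Enumerate all 2^4 = 16 messages m ∈ F_2^4.
For each, compute codeword c = mG in F_2^8, then tally its weight.
  m = 0000 → c = 00000000, weight = 0.
  m = 1000 → c = 11001110, weight = 5.
  m = 0100 → c = 00000001, weight = 1.
  m = 1100 → c = 11001111, weight = 6.
  m = 0010 → c = 00000101, weight = 2.
  m = 1010 → c = 11001011, weight = 5.
  m = 0110 → c = 00000100, weight = 1.
  m = 1110 → c = 11001010, weight = 4.
  m = 0001 → c = 01100111, weight = 5.
  m = 1001 → c = 10101001, weight = 4.
  m = 0101 → c = 01100110, weight = 4.
  m = 1101 → c = 10101000, weight = 3.
  m = 0011 → c = 01100010, weight = 3.
  m = 1011 → c = 10101100, weight = 4.
  m = 0111 → c = 01100011, weight = 4.
  m = 1111 → c = 10101101, weight = 5.
Tally weights:
  weight 0: 1 codewords.
  weight 1: 2 codewords.
  weight 2: 1 codewords.
  weight 3: 2 codewords.
  weight 4: 5 codewords.
  weight 5: 4 codewords.
  weight 6: 1 codewords.
Minimum distance d = smallest w > 0 with A_w > 0 = 1.
Sanity: Σ A_w = 16 = 2^4 = 16 ✓.


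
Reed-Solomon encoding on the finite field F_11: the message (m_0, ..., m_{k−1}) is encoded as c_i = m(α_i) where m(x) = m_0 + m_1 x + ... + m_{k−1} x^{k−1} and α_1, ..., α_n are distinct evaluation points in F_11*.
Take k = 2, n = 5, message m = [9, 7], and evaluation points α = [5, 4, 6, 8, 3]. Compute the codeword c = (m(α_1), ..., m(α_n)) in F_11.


c = [0, 4, 7, 10, 8]

Message polynomial: m(x) = 9 + 7·x (mod 11).
For each evaluation point α_i, compute m(α_i) mod 11:
  α_1 = 5: Horner steps 7 → 0, so m(5) = 0.
  α_2 = 4: Horner steps 7 → 4, so m(4) = 4.
  α_3 = 6: Horner steps 7 → 7, so m(6) = 7.
  α_4 = 8: Horner steps 7 → 10, so m(8) = 10.
  α_5 = 3: Horner steps 7 → 8, so m(3) = 8.
Codeword c = [0, 4, 7, 10, 8] ∈ F_11^5.


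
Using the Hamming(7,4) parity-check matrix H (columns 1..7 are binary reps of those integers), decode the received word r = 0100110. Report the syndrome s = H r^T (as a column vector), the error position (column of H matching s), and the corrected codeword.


s = (0, 0, 1)^T, error position = 1, corrected codeword c = 1100110

Compute s = H r^T mod 2 one row at a time:
  s_1 = 0 + 1 + 1 + 0 = 2 ≡ 0 (mod 2).
  s_2 = 1 + 0 + 1 + 0 = 2 ≡ 0 (mod 2).
  s_3 = 0 + 0 + 1 + 0 = 1 ≡ 1 (mod 2).
s = (0, 0, 1)^T — this equals column 1 of H (binary 001), so error is at position 1.
Correct: flip bit 1 of r = 0100110 to get c = 1100110.


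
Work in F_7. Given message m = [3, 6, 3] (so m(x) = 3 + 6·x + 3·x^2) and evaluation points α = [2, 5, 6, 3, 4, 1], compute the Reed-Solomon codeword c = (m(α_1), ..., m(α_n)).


c = [6, 3, 0, 6, 5, 5]

Message polynomial: m(x) = 3 + 6·x + 3·x^2 (mod 7).
For each evaluation point α_i, compute m(α_i) mod 7:
  α_1 = 2: Horner steps 3 → 5 → 6, so m(2) = 6.
  α_2 = 5: Horner steps 3 → 0 → 3, so m(5) = 3.
  α_3 = 6: Horner steps 3 → 3 → 0, so m(6) = 0.
  α_4 = 3: Horner steps 3 → 1 → 6, so m(3) = 6.
  α_5 = 4: Horner steps 3 → 4 → 5, so m(4) = 5.
  α_6 = 1: Horner steps 3 → 2 → 5, so m(1) = 5.
Codeword c = [6, 3, 0, 6, 5, 5] ∈ F_7^6.


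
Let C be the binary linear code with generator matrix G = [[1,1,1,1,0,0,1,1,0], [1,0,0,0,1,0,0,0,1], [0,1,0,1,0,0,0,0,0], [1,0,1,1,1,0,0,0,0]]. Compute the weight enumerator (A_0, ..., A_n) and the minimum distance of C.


Weight distribution: A_0 = 1, A_2 = 1, A_3 = 3, A_4 = 5, A_5 = 4, A_6 = 1, A_7 = 1. Minimum distance d = 2.

Enumerate all 2^4 = 16 messages m ∈ F_2^4.
For each, compute codeword c = mG in F_2^9, then tally its weight.
  m = 0000 → c = 000000000, weight = 0.
  m = 1000 → c = 111100110, weight = 6.
  m = 0100 → c = 100010001, weight = 3.
  m = 1100 → c = 011110111, weight = 7.
  m = 0010 → c = 010100000, weight = 2.
  m = 1010 → c = 101000110, weight = 4.
  m = 0110 → c = 110110001, weight = 5.
  m = 1110 → c = 001010111, weight = 5.
  m = 0001 → c = 101110000, weight = 4.
  m = 1001 → c = 010010110, weight = 4.
  m = 0101 → c = 001100001, weight = 3.
  m = 1101 → c = 110000111, weight = 5.
  m = 0011 → c = 111010000, weight = 4.
  m = 1011 → c = 000110110, weight = 4.
  m = 0111 → c = 011000001, weight = 3.
  m = 1111 → c = 100100111, weight = 5.
Tally weights:
  weight 0: 1 codewords.
  weight 2: 1 codewords.
  weight 3: 3 codewords.
  weight 4: 5 codewords.
  weight 5: 4 codewords.
  weight 6: 1 codewords.
  weight 7: 1 codewords.
Minimum distance d = smallest w > 0 with A_w > 0 = 2.
Sanity: Σ A_w = 16 = 2^4 = 16 ✓.


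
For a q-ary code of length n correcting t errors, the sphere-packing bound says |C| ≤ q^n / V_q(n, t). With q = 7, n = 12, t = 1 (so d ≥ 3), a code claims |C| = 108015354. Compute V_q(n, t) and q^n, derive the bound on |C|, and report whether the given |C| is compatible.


V_q(n, t) = 73, q^n = 13841287201, Hamming bound = 189606673, |C| = 108015354 ≤ bound (satisfied).

Step 1: Compute V_q(n, t) = Σ_{j=0}^1 C(n, j) (q−1)^j.
  j = 0: C(12,0)·(6)^0 = 1·1 = 1.
  j = 1: C(12,1)·(6)^1 = 12·6 = 72.
  V_q(n, t) = 1 + 72 = 73.
Step 2: q^n = 7^12 = 13841287201.
Step 3: Hamming bound ⌊q^n / V_q(n,t)⌋ = ⌊13841287201/73⌋ = 189606673.
Step 4: Compare |C| = 108015354 to 189606673: satisfied.
The claimed |C| lies below the Hamming bound.


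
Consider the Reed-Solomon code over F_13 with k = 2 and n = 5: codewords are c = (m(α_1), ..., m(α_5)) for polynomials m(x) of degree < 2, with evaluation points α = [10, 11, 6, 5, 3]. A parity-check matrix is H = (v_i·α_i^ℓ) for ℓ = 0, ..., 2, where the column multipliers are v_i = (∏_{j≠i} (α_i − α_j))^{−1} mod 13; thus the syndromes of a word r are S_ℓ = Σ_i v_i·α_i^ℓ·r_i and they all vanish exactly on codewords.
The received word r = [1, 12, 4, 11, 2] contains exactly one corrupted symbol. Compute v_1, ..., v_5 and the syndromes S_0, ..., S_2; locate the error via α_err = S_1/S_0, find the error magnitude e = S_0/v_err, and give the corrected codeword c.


S = (1, 6, 10), error at position 3, error magnitude e = 8, c = [1, 12, 9, 11, 2].

Step 1: column multipliers v_i = (∏_{j≠i}(α_i − α_j))^{−1} mod 13.
  i = 1 (α = 10): (10−11)(10−6)(10−5)(10−3) = (−1)·4·5·7 = −140 ≡ 3, so v_1 = 3^{−1} = 9 (mod 13).
  i = 2 (α = 11): (11−10)(11−6)(11−5)(11−3) = 1·5·6·8 = 240 ≡ 6, so v_2 = 6^{−1} = 11 (mod 13).
  i = 3 (α = 6): (6−10)(6−11)(6−5)(6−3) = (−4)·(−5)·1·3 = 60 ≡ 8, so v_3 = 8^{−1} = 5 (mod 13).
  i = 4 (α = 5): (5−10)(5−11)(5−6)(5−3) = (−5)·(−6)·(−1)·2 = −60 ≡ 5, so v_4 = 5^{−1} = 8 (mod 13).
  i = 5 (α = 3): (3−10)(3−11)(3−6)(3−5) = (−7)·(−8)·(−3)·(−2) = 336 ≡ 11, so v_5 = 11^{−1} = 6 (mod 13).
  v = [9, 11, 5, 8, 6].
Step 2: syndromes of r = [1, 12, 4, 11, 2] (all sums mod 13).
  S_0 = Σ v_i r_i = 9·1 + 11·12 + 5·4 + 8·11 + 6·2 = 261 ≡ 1.
  S_1 = Σ v_i α_i r_i = 9·10·1 + 11·11·12 + 5·6·4 + 8·5·11 + 6·3·2 = 2138 ≡ 6.
  α_i^2 mod 13 = [9, 4, 10, 12, 9].
  S_2 = Σ v_i α_i^2 r_i = 9·9·1 + 11·4·12 + 5·10·4 + 8·12·11 + 6·9·2 = 1973 ≡ 10.
  S = (1, 6, 10) ≠ 0, so r is not a codeword (an error is present).
Step 3: locate the error. For a single error e at position i, S_ℓ = v_i·e·α_i^ℓ, so α_err = S_1/S_0.
  S_0^{−1} = 1^{−1} = 1 (mod 13), so α_err = 6·1 = 6 ≡ 6 = α_3. Error position i = 3.
  Consistency check: S_2/S_1 = 10·11 = 110 ≡ 6 = α_err ✓ (single-error assumption holds).
Step 4: error magnitude e = S_0/v_3 = S_0·∏_{j≠3}(α_3 − α_j) = 1·8 = 8 ≡ 8 (mod 13).
Step 5: correct position 3: c_3 = r_3 − e = 4 − 8 ≡ 9 (mod 13). Hence c = [1, 12, 9, 11, 2].
  Check: interpolating c through the α_i gives m(x) = 8 + 11·x (degree < 2) with m(α_i) = c_i for every i, so c is indeed a codeword.


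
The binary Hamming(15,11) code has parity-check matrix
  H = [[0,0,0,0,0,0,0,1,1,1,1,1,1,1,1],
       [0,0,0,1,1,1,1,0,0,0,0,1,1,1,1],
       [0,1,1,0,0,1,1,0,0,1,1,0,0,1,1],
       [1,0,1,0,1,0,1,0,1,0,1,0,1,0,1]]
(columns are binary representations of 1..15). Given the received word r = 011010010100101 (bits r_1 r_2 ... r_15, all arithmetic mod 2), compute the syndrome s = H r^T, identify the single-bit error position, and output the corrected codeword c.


s = (0, 1, 0, 0)^T, error position = 4, corrected codeword c = 011110010100101

Compute s = H r^T mod 2 one row at a time:
  s_1 = 1 + 0 + 1 + 0 + 0 + 1 + 0 + 1 = 4 ≡ 0 (mod 2).
  s_2 = 0 + 1 + 0 + 0 + 0 + 1 + 0 + 1 = 3 ≡ 1 (mod 2).
  s_3 = 1 + 1 + 0 + 0 + 1 + 0 + 0 + 1 = 4 ≡ 0 (mod 2).
  s_4 = 0 + 1 + 1 + 0 + 0 + 0 + 1 + 1 = 4 ≡ 0 (mod 2).
s = (0, 1, 0, 0)^T — this equals column 4 of H (binary 0100), so error is at position 4.
Correct: flip bit 4 of r = 011010010100101 to get c = 011110010100101.


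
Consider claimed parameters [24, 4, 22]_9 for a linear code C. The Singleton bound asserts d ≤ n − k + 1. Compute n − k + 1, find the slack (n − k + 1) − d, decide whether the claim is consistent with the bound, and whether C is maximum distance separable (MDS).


Singleton RHS = n − k + 1 = 21, slack = -1, bound violated (no such code; not MDS).

Singleton bound: d ≤ n − k + 1.
Here n = 24, k = 4, so n − k + 1 = 21.
Given d = 22, check d ≤ 21: NO.
Slack = (n − k + 1) − d = -1.
The slack is negative: d = 22 exceeds n − k + 1 = 21 by 1, so the Singleton bound is violated and no linear [24, 4, 22]_9 code can exist. In particular it is not MDS (MDS requires d = n − k + 1 exactly).
Description: the claimed parameters are [24, 4, 22]_9; such a code would be impossible (violates the Singleton bound).
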